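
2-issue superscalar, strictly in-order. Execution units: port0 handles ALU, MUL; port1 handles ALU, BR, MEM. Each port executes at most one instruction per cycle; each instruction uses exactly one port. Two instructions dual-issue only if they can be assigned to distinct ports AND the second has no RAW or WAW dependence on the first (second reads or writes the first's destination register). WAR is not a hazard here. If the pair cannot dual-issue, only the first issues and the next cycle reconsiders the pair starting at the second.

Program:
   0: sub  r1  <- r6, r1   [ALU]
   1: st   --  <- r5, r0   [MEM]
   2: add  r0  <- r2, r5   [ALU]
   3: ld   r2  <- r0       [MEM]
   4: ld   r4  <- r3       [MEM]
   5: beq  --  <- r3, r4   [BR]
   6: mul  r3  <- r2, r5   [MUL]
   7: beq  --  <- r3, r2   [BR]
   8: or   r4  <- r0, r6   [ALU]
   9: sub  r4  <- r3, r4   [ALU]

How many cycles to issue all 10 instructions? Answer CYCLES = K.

CYCLES = 7

[0] i0+i1  sub.ALU+st.MEM  -- 2-wide
[1] i2  add.ALU  -- RAW r0
[2] i3  ld.MEM  -- no-port MEM/MEM
[3] i4  ld.MEM  -- no-port MEM/BR
[4] i5+i6  beq.BR+mul.MUL  -- 2-wide
[5] i7+i8  beq.BR+or.ALU  -- 2-wide
[6] i9  sub.ALU  -- tail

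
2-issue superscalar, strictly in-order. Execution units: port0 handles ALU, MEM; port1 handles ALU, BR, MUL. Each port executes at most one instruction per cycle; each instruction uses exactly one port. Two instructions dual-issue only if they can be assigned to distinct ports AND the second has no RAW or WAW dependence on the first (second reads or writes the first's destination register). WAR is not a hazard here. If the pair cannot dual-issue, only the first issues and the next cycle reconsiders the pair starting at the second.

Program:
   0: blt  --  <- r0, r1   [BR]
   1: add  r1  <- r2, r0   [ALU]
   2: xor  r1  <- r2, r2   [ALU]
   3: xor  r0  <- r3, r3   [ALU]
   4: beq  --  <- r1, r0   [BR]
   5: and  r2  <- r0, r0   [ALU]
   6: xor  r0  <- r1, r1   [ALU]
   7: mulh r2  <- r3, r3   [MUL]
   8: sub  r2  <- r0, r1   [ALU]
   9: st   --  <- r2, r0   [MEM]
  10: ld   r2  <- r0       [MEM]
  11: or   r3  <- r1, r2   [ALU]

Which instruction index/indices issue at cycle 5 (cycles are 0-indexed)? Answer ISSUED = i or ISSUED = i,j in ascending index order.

ISSUED = 9

0. blt.BR+add.ALU @i0&i1  | pair
1. xor.ALU+xor.ALU @i2&i3  | pair
2. beq.BR+and.ALU @i4&i5  | pair
3. xor.ALU+mulh.MUL @i6&i7  | pair
4. sub.ALU @i8  | RAW r2
5. st.MEM @i9  | no-port MEM/MEM
6. ld.MEM @i10  | RAW r2
7. or.ALU @i11  | tail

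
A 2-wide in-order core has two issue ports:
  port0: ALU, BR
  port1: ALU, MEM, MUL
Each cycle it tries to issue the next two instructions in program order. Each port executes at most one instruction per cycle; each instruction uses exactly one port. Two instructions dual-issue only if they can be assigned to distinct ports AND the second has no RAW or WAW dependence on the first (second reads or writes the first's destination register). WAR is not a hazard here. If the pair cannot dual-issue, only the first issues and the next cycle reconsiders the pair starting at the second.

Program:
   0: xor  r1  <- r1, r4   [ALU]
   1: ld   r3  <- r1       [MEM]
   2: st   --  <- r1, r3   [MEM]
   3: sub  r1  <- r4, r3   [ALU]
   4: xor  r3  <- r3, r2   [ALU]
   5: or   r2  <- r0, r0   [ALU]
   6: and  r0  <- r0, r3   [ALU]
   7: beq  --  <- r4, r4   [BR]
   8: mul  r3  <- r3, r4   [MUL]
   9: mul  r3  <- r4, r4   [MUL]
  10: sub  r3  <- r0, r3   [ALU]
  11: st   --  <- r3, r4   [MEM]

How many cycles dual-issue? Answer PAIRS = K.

c0: i0 xor  RAW r1
c1: i1 ld  no-port MEM/MEM
c2: i2+i3 st+sub  2-wide
c3: i4+i5 xor+or  2-wide
c4: i6+i7 and+beq  2-wide
c5: i8 mul  no-port MUL/MUL
c6: i9 mul  RAW+WAW r3
c7: i10 sub  RAW r3
c8: i11 st  tail

PAIRS = 3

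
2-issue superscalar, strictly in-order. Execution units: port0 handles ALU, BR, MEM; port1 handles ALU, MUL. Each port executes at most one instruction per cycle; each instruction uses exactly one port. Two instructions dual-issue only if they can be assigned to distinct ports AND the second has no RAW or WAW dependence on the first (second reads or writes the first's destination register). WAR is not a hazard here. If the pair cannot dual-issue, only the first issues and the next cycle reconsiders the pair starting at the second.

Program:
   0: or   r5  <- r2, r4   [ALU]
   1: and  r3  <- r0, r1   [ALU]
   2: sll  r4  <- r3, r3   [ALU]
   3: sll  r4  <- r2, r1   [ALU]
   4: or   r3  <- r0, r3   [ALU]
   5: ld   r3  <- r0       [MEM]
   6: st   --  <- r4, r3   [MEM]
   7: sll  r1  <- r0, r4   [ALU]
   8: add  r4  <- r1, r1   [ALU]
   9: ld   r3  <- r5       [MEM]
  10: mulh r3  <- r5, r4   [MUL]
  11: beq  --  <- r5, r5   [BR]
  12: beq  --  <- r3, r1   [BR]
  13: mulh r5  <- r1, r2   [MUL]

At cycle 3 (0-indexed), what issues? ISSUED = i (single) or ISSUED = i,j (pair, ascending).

t=0 i0+i1:or+and ; 2-wide
t=1 i2:sll ; WAW r4
t=2 i3+i4:sll+or ; 2-wide
t=3 i5:ld ; no-port MEM/MEM
t=4 i6+i7:st+sll ; 2-wide
t=5 i8+i9:add+ld ; 2-wide
t=6 i10+i11:mulh+beq ; 2-wide
t=7 i12+i13:beq+mulh ; 2-wide

ISSUED = 5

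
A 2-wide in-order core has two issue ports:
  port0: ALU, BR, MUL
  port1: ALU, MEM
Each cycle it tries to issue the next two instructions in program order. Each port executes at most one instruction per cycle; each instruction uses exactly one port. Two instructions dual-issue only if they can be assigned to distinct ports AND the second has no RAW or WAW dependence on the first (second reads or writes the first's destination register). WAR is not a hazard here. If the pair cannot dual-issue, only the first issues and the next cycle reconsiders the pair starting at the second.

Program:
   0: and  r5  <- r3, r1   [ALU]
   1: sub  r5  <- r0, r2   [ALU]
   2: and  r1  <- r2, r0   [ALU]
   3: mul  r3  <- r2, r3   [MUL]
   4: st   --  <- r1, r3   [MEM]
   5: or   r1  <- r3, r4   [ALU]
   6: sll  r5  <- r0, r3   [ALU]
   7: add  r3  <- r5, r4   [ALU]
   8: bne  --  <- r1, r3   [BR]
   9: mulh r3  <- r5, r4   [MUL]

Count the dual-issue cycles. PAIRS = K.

PAIRS = 2

[0] i0  and  -- WAW r5
[1] i1,i2  sub;and  -- dual
[2] i3  mul  -- RAW r3
[3] i4,i5  st;or  -- dual
[4] i6  sll  -- RAW r5
[5] i7  add  -- RAW r3
[6] i8  bne  -- no-port BR/MUL
[7] i9  mulh  -- tail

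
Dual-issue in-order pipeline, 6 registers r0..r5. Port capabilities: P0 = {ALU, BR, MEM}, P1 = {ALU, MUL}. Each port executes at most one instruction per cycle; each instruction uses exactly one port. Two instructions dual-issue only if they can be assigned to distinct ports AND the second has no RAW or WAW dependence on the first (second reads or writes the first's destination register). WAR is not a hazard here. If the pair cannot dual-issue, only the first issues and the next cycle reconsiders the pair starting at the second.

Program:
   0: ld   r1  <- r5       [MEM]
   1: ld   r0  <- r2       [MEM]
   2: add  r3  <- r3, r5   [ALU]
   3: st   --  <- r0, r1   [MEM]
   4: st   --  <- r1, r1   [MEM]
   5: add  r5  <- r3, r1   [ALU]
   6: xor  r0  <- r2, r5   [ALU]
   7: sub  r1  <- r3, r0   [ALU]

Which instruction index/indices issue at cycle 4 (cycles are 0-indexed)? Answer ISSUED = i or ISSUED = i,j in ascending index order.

t=0 i0:ld.MEM ; no-port MEM/MEM
t=1 i1,i2:ld.MEM add.ALU ; pair
t=2 i3:st.MEM ; no-port MEM/MEM
t=3 i4,i5:st.MEM add.ALU ; pair
t=4 i6:xor.ALU ; RAW r0
t=5 i7:sub.ALU ; tail

ISSUED = 6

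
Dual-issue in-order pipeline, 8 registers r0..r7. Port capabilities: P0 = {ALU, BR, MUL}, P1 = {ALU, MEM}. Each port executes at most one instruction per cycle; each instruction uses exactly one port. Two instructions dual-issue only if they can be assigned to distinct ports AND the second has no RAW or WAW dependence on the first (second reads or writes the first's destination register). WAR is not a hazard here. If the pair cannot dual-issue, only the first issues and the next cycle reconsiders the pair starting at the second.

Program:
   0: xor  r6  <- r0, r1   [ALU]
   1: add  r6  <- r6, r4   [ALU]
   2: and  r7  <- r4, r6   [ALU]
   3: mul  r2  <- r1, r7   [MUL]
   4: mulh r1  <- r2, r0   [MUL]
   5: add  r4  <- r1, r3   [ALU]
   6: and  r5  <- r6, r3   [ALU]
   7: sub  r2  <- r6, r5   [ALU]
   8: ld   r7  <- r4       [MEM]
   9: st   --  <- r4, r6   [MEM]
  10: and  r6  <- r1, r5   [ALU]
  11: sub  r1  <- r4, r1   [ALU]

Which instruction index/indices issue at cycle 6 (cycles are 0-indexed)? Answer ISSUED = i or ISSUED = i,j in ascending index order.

  cy0 -> i0 (xor) RAW+WAW r6
  cy1 -> i1 (add) RAW r6
  cy2 -> i2 (and) RAW r7
  cy3 -> i3 (mul) no-port MUL/MUL
  cy4 -> i4 (mulh) RAW r1
  cy5 -> i5/i6 (add+and) dual
  cy6 -> i7/i8 (sub+ld) dual
  cy7 -> i9/i10 (st+and) dual
  cy8 -> i11 (sub) tail

ISSUED = 7,8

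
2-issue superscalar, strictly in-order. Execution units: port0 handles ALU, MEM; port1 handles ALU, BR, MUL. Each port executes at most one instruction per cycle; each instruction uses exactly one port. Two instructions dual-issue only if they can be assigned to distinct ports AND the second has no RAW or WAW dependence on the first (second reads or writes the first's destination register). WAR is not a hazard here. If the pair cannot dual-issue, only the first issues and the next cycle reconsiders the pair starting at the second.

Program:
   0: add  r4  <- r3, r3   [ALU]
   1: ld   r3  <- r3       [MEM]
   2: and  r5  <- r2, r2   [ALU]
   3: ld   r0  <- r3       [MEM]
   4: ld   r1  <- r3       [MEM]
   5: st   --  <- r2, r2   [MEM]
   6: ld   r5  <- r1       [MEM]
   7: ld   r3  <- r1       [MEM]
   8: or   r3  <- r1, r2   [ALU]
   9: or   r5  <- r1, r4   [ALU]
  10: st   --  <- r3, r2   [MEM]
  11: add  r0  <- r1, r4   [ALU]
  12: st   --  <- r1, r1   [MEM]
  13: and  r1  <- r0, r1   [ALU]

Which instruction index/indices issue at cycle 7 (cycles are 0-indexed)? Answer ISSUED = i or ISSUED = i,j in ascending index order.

0. add.ALU/ld.MEM @i0/i1  | 2-wide
1. and.ALU/ld.MEM @i2/i3  | 2-wide
2. ld.MEM @i4  | no-port MEM/MEM
3. st.MEM @i5  | no-port MEM/MEM
4. ld.MEM @i6  | no-port MEM/MEM
5. ld.MEM @i7  | WAW r3
6. or.ALU/or.ALU @i8/i9  | 2-wide
7. st.MEM/add.ALU @i10/i11  | 2-wide
8. st.MEM/and.ALU @i12/i13  | 2-wide

ISSUED = 10,11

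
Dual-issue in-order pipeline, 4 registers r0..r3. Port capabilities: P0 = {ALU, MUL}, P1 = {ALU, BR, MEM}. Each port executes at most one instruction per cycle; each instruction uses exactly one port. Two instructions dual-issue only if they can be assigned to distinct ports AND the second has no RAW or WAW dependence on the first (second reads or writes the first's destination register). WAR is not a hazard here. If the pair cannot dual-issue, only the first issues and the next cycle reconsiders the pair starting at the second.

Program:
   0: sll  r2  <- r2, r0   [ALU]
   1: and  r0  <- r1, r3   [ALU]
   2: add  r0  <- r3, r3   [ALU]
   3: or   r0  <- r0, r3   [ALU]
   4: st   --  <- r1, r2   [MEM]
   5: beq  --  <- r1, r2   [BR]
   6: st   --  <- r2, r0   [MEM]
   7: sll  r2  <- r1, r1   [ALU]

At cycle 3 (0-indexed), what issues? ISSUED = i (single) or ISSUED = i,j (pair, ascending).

t=0 i0+i1:sll.ALU/and.ALU ; dual
t=1 i2:add.ALU ; RAW+WAW r0
t=2 i3+i4:or.ALU/st.MEM ; dual
t=3 i5:beq.BR ; no-port BR/MEM
t=4 i6+i7:st.MEM/sll.ALU ; dual

ISSUED = 5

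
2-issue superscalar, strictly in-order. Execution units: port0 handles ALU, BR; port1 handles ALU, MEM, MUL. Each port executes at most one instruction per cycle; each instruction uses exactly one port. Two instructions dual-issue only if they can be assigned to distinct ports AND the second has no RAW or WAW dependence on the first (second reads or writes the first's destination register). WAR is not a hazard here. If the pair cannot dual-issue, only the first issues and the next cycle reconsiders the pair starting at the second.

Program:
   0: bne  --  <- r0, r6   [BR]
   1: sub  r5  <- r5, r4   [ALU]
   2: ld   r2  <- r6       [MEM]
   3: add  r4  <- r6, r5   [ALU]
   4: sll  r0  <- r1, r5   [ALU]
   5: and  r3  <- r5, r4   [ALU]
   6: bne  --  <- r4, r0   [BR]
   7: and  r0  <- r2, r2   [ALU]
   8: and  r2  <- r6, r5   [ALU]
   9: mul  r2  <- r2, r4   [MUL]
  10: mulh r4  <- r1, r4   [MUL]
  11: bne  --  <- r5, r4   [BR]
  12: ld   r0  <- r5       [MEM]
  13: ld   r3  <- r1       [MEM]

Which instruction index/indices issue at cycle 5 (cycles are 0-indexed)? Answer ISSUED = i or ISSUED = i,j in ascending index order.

ISSUED = 9

t=0 i0/i1:bne.BR+sub.ALU ; 2-wide
t=1 i2/i3:ld.MEM+add.ALU ; 2-wide
t=2 i4/i5:sll.ALU+and.ALU ; 2-wide
t=3 i6/i7:bne.BR+and.ALU ; 2-wide
t=4 i8:and.ALU ; RAW+WAW r2
t=5 i9:mul.MUL ; no-port MUL/MUL
t=6 i10:mulh.MUL ; RAW r4
t=7 i11/i12:bne.BR+ld.MEM ; 2-wide
t=8 i13:ld.MEM ; tail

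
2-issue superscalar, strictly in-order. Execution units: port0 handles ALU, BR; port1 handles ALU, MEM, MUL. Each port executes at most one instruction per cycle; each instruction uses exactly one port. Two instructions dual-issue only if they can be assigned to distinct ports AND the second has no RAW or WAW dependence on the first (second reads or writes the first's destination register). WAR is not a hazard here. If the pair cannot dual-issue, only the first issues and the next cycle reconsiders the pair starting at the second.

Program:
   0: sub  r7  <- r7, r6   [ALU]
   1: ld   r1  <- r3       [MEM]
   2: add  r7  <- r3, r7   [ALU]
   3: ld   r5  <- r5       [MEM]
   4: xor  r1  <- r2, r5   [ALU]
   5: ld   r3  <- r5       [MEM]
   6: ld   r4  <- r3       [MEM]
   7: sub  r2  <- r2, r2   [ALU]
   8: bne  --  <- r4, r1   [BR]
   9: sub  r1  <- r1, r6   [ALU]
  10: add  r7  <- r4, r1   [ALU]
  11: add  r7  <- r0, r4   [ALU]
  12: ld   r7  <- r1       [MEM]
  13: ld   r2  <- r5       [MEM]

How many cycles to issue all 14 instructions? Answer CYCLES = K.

CYCLES = 9

0. sub.ALU+ld.MEM @i0,i1  | 2-wide
1. add.ALU+ld.MEM @i2,i3  | 2-wide
2. xor.ALU+ld.MEM @i4,i5  | 2-wide
3. ld.MEM+sub.ALU @i6,i7  | 2-wide
4. bne.BR+sub.ALU @i8,i9  | 2-wide
5. add.ALU @i10  | WAW r7
6. add.ALU @i11  | WAW r7
7. ld.MEM @i12  | no-port MEM/MEM
8. ld.MEM @i13  | tail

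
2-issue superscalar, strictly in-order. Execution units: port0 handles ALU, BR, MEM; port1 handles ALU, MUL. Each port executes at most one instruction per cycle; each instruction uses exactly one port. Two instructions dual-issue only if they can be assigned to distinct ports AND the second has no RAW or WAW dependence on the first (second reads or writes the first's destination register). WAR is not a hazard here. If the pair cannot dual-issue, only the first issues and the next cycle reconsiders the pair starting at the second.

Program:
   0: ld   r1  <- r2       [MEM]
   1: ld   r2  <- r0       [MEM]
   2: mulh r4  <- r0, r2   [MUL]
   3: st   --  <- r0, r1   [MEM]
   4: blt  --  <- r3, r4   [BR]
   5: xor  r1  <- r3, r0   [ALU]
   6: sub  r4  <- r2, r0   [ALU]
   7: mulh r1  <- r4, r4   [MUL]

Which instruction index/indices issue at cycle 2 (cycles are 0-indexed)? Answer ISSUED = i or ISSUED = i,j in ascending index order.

  cy0 -> i0 (ld) no-port MEM/MEM
  cy1 -> i1 (ld) RAW r2
  cy2 -> i2/i3 (mulh/st) 2-wide
  cy3 -> i4/i5 (blt/xor) 2-wide
  cy4 -> i6 (sub) RAW r4
  cy5 -> i7 (mulh) tail

ISSUED = 2,3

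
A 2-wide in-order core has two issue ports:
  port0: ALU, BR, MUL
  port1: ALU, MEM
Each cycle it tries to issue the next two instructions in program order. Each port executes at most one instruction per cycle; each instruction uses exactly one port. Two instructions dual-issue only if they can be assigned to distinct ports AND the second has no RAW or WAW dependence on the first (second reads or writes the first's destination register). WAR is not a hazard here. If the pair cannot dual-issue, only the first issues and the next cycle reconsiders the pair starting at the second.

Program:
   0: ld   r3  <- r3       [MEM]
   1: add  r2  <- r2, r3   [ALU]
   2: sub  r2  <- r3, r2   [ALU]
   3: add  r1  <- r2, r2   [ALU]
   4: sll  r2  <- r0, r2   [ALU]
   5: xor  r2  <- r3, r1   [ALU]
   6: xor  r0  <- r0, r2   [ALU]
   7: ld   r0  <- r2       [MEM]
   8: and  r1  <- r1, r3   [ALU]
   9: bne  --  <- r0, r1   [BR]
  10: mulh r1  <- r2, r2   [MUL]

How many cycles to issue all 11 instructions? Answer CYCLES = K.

CYCLES = 9

#0 head=0: ld i0 RAW r3
#1 head=1: add i1 RAW+WAW r2
#2 head=2: sub i2 RAW r2
#3 head=3: add;sll i3,i4 dual
#4 head=5: xor i5 RAW r2
#5 head=6: xor i6 WAW r0
#6 head=7: ld;and i7,i8 dual
#7 head=9: bne i9 no-port BR/MUL
#8 head=10: mulh i10 tail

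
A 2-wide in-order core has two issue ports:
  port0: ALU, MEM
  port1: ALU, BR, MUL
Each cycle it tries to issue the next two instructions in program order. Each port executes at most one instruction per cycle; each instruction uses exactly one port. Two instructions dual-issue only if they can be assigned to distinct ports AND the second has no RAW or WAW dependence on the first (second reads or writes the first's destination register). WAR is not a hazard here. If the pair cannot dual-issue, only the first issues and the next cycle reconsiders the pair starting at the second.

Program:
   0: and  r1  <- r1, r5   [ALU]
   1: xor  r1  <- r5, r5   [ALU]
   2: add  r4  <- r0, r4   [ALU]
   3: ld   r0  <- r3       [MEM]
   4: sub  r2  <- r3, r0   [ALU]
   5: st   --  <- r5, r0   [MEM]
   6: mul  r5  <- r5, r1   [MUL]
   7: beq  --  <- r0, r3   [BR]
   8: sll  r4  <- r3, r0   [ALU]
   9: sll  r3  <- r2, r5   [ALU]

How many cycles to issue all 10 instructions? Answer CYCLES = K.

CYCLES = 7

[0] i0  and.ALU  -- WAW r1
[1] i1,i2  xor.ALU+add.ALU  -- pair
[2] i3  ld.MEM  -- RAW r0
[3] i4,i5  sub.ALU+st.MEM  -- pair
[4] i6  mul.MUL  -- no-port MUL/BR
[5] i7,i8  beq.BR+sll.ALU  -- pair
[6] i9  sll.ALU  -- tail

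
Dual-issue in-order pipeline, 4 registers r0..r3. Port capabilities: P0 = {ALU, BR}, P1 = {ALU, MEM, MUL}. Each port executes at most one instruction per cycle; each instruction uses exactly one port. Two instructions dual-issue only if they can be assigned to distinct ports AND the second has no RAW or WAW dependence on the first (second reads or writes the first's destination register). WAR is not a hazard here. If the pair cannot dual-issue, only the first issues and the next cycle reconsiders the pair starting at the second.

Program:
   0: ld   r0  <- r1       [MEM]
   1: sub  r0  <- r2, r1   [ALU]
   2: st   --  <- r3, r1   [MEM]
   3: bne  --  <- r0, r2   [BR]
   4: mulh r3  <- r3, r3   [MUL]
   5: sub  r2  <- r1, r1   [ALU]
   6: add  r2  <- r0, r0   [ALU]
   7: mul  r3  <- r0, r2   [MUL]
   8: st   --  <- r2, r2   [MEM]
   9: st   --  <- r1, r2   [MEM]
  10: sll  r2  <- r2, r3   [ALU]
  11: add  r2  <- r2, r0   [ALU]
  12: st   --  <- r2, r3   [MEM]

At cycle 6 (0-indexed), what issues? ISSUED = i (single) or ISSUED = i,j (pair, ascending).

t=0 i0:ld.MEM ; WAW r0
t=1 i1,i2:sub.ALU st.MEM ; 2-wide
t=2 i3,i4:bne.BR mulh.MUL ; 2-wide
t=3 i5:sub.ALU ; WAW r2
t=4 i6:add.ALU ; RAW r2
t=5 i7:mul.MUL ; no-port MUL/MEM
t=6 i8:st.MEM ; no-port MEM/MEM
t=7 i9,i10:st.MEM sll.ALU ; 2-wide
t=8 i11:add.ALU ; RAW r2
t=9 i12:st.MEM ; tail

ISSUED = 8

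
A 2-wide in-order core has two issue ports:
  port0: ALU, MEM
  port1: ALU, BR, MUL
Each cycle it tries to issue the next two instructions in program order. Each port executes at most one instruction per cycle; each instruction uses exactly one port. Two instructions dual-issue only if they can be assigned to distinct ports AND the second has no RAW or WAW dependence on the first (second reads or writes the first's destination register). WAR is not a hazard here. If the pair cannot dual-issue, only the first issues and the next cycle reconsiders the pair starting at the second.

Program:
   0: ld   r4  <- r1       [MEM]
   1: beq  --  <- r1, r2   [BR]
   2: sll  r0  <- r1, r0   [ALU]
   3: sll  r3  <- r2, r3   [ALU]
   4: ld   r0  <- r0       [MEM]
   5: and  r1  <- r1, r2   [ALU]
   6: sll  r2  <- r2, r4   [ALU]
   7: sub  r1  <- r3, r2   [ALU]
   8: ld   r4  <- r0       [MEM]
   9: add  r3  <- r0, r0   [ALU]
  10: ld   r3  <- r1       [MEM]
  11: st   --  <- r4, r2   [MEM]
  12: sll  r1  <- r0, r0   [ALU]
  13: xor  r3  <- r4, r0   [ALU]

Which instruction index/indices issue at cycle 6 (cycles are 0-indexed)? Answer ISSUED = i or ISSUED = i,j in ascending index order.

ISSUED = 10

0. ld.MEM+beq.BR @i0+i1  | dual
1. sll.ALU+sll.ALU @i2+i3  | dual
2. ld.MEM+and.ALU @i4+i5  | dual
3. sll.ALU @i6  | RAW r2
4. sub.ALU+ld.MEM @i7+i8  | dual
5. add.ALU @i9  | WAW r3
6. ld.MEM @i10  | no-port MEM/MEM
7. st.MEM+sll.ALU @i11+i12  | dual
8. xor.ALU @i13  | tail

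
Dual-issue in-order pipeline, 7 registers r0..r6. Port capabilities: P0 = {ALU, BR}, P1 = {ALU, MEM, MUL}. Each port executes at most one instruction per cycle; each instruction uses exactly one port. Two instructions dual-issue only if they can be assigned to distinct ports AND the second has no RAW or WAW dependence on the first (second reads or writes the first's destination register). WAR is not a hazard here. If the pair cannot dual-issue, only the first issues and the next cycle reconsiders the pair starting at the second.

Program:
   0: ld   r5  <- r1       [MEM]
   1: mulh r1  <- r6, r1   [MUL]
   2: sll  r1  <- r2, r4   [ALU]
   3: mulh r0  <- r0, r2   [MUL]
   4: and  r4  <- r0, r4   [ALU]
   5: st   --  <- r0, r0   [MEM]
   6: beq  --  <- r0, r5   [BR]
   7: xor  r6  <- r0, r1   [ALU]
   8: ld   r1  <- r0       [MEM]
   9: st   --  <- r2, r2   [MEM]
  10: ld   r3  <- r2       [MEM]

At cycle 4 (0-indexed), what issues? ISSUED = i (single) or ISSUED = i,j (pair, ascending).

#0 head=0: ld i0 no-port MEM/MUL
#1 head=1: mulh i1 WAW r1
#2 head=2: sll;mulh i2,i3 dual
#3 head=4: and;st i4,i5 dual
#4 head=6: beq;xor i6,i7 dual
#5 head=8: ld i8 no-port MEM/MEM
#6 head=9: st i9 no-port MEM/MEM
#7 head=10: ld i10 tail

ISSUED = 6,7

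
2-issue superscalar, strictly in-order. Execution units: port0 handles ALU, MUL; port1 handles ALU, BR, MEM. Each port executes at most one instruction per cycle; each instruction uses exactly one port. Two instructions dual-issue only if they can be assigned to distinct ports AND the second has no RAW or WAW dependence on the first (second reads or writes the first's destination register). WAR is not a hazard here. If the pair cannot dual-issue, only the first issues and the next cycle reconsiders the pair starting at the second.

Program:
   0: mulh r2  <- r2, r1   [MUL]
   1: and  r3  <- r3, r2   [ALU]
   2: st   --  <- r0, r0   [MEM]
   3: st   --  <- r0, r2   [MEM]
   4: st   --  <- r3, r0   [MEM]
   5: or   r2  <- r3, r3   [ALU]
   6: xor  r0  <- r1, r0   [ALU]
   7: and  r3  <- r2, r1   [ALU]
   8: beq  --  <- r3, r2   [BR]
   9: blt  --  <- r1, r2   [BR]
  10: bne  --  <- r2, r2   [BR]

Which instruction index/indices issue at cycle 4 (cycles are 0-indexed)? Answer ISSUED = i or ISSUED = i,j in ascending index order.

#0 head=0: mulh.MUL i0 RAW r2
#1 head=1: and.ALU/st.MEM i1&i2 dual
#2 head=3: st.MEM i3 no-port MEM/MEM
#3 head=4: st.MEM/or.ALU i4&i5 dual
#4 head=6: xor.ALU/and.ALU i6&i7 dual
#5 head=8: beq.BR i8 no-port BR/BR
#6 head=9: blt.BR i9 no-port BR/BR
#7 head=10: bne.BR i10 tail

ISSUED = 6,7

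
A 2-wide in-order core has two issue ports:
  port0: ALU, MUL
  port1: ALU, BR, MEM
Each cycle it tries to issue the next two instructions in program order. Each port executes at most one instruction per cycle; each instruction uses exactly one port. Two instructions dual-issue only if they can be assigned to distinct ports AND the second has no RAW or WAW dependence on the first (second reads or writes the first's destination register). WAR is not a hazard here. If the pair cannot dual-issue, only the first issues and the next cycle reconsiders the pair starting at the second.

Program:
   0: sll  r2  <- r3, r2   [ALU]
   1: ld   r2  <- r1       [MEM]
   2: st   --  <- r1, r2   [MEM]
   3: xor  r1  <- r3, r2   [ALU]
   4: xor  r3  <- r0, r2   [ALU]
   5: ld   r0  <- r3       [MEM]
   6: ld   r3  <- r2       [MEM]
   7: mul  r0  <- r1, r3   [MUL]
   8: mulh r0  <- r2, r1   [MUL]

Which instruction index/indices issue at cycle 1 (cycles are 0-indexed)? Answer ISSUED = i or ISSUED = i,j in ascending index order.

t=0 i0:sll ; WAW r2
t=1 i1:ld ; no-port MEM/MEM
t=2 i2/i3:st xor ; dual
t=3 i4:xor ; RAW r3
t=4 i5:ld ; no-port MEM/MEM
t=5 i6:ld ; RAW r3
t=6 i7:mul ; no-port MUL/MUL
t=7 i8:mulh ; tail

ISSUED = 1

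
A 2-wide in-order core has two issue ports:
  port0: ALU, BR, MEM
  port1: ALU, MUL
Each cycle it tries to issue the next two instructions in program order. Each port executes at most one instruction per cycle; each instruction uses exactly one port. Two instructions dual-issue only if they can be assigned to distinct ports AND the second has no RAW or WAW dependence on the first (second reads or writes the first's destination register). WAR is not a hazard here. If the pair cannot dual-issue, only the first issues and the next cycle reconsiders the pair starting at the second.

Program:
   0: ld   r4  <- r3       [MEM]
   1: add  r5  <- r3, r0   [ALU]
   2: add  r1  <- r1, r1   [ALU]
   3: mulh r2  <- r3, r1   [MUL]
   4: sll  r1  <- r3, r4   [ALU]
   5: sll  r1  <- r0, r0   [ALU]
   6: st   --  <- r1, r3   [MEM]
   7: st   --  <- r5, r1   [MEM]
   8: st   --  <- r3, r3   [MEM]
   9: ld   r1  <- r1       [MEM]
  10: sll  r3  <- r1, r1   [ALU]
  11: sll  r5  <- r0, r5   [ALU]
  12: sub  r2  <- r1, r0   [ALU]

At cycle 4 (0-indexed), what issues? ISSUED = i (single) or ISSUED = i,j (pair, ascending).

ISSUED = 6

t=0 i0&i1:ld.MEM;add.ALU ; 2-wide
t=1 i2:add.ALU ; RAW r1
t=2 i3&i4:mulh.MUL;sll.ALU ; 2-wide
t=3 i5:sll.ALU ; RAW r1
t=4 i6:st.MEM ; no-port MEM/MEM
t=5 i7:st.MEM ; no-port MEM/MEM
t=6 i8:st.MEM ; no-port MEM/MEM
t=7 i9:ld.MEM ; RAW r1
t=8 i10&i11:sll.ALU;sll.ALU ; 2-wide
t=9 i12:sub.ALU ; tail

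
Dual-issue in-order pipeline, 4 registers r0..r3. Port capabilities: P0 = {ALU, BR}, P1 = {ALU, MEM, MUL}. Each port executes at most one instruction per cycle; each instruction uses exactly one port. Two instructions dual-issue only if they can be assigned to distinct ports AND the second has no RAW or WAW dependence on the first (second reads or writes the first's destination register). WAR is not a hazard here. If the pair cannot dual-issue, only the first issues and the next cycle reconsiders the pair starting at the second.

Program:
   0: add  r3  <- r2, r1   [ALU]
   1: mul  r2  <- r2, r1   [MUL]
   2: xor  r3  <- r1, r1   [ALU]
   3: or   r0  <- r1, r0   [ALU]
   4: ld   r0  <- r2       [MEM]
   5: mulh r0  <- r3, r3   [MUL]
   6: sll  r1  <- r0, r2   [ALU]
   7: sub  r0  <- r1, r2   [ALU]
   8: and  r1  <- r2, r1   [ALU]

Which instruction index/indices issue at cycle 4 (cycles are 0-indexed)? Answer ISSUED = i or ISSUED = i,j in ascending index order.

  cy0 -> i0&i1 (add.ALU/mul.MUL) dual
  cy1 -> i2&i3 (xor.ALU/or.ALU) dual
  cy2 -> i4 (ld.MEM) no-port MEM/MUL
  cy3 -> i5 (mulh.MUL) RAW r0
  cy4 -> i6 (sll.ALU) RAW r1
  cy5 -> i7&i8 (sub.ALU/and.ALU) dual

ISSUED = 6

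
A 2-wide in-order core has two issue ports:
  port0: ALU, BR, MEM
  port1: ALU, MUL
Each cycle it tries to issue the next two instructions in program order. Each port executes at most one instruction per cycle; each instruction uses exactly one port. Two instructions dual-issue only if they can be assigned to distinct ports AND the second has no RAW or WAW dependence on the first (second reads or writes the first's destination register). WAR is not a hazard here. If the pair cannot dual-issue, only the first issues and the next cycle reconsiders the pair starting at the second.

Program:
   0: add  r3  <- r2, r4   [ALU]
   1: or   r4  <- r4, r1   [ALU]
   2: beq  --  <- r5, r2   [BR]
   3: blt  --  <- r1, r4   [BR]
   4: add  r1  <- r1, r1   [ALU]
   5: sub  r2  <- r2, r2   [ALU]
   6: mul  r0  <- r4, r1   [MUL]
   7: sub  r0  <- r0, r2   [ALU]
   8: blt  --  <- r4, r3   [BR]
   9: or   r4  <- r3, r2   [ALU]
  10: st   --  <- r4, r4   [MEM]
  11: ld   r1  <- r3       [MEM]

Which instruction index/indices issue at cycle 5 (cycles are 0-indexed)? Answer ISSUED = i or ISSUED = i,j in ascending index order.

ISSUED = 9

0. add;or @i0&i1  | dual
1. beq @i2  | no-port BR/BR
2. blt;add @i3&i4  | dual
3. sub;mul @i5&i6  | dual
4. sub;blt @i7&i8  | dual
5. or @i9  | RAW r4
6. st @i10  | no-port MEM/MEM
7. ld @i11  | tail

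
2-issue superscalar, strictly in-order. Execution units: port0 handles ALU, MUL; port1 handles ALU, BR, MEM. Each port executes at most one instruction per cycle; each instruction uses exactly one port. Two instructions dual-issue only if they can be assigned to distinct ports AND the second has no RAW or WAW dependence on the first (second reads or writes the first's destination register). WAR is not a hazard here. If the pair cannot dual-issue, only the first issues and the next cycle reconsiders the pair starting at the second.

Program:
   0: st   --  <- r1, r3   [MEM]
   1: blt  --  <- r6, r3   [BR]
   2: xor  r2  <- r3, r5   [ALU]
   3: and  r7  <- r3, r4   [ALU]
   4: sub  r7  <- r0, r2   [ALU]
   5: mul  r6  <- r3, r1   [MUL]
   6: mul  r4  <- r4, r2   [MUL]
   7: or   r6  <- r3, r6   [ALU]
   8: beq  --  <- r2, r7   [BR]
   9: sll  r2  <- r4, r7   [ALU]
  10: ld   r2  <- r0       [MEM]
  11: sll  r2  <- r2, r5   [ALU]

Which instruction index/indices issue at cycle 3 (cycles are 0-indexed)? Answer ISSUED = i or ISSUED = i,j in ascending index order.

ISSUED = 4,5

t=0 i0:st.MEM ; no-port MEM/BR
t=1 i1&i2:blt.BR xor.ALU ; dual
t=2 i3:and.ALU ; WAW r7
t=3 i4&i5:sub.ALU mul.MUL ; dual
t=4 i6&i7:mul.MUL or.ALU ; dual
t=5 i8&i9:beq.BR sll.ALU ; dual
t=6 i10:ld.MEM ; RAW+WAW r2
t=7 i11:sll.ALU ; tail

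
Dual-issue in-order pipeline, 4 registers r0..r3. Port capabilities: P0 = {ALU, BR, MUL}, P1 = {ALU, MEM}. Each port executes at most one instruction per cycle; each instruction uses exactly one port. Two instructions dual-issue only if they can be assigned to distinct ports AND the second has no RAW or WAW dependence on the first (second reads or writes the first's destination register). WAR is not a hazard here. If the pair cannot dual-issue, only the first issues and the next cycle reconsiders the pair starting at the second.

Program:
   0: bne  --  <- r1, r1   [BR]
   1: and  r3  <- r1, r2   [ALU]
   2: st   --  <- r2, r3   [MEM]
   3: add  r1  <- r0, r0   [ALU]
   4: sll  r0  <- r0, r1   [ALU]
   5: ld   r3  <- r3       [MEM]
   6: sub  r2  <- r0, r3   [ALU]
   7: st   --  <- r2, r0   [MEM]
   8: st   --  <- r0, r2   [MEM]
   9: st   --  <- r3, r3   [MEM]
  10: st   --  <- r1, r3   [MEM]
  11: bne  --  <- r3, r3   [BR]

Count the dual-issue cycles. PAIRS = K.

PAIRS = 4

  cy0 -> i0/i1 (bne.BR/and.ALU) dual
  cy1 -> i2/i3 (st.MEM/add.ALU) dual
  cy2 -> i4/i5 (sll.ALU/ld.MEM) dual
  cy3 -> i6 (sub.ALU) RAW r2
  cy4 -> i7 (st.MEM) no-port MEM/MEM
  cy5 -> i8 (st.MEM) no-port MEM/MEM
  cy6 -> i9 (st.MEM) no-port MEM/MEM
  cy7 -> i10/i11 (st.MEM/bne.BR) dual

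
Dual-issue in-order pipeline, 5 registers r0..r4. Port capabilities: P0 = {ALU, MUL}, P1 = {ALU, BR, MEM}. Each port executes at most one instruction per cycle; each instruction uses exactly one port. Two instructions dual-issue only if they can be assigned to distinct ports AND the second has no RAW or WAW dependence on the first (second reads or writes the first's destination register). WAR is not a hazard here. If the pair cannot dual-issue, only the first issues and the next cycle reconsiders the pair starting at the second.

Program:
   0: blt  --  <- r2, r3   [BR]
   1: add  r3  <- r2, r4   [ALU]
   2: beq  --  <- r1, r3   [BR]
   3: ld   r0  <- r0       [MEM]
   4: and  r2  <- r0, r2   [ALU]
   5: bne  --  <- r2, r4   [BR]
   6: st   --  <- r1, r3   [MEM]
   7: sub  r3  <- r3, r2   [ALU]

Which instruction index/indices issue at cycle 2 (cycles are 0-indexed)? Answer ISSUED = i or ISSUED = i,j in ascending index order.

  cy0 -> i0/i1 (blt add) 2-wide
  cy1 -> i2 (beq) no-port BR/MEM
  cy2 -> i3 (ld) RAW r0
  cy3 -> i4 (and) RAW r2
  cy4 -> i5 (bne) no-port BR/MEM
  cy5 -> i6/i7 (st sub) 2-wide

ISSUED = 3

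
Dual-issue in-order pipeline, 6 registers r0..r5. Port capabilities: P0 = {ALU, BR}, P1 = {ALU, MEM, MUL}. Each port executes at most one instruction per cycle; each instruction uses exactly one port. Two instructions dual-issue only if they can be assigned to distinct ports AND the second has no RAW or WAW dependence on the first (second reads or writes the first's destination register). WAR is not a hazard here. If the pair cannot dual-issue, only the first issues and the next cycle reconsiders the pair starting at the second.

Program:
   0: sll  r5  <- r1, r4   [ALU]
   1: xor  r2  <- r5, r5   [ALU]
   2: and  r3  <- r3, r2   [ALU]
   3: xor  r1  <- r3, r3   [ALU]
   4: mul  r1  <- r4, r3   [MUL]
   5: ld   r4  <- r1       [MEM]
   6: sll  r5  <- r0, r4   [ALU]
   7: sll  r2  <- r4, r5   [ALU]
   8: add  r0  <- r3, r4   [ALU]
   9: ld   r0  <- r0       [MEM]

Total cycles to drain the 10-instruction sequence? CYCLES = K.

[0] i0  sll.ALU  -- RAW r5
[1] i1  xor.ALU  -- RAW r2
[2] i2  and.ALU  -- RAW r3
[3] i3  xor.ALU  -- WAW r1
[4] i4  mul.MUL  -- no-port MUL/MEM
[5] i5  ld.MEM  -- RAW r4
[6] i6  sll.ALU  -- RAW r5
[7] i7/i8  sll.ALU add.ALU  -- dual
[8] i9  ld.MEM  -- tail

CYCLES = 9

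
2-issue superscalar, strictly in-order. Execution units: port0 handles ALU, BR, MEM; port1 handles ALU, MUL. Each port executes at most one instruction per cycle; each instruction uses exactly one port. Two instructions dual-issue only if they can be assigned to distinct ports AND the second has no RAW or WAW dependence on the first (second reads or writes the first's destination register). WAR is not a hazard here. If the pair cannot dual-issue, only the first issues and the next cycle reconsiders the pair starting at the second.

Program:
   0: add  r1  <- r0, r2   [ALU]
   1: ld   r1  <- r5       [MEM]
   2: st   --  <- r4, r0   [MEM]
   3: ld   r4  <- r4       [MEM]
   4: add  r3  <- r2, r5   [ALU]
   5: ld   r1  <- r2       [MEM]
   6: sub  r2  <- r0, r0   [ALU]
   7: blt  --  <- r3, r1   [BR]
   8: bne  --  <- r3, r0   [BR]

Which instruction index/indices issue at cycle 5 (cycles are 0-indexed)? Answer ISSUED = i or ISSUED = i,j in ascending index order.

c0: i0 add  WAW r1
c1: i1 ld  no-port MEM/MEM
c2: i2 st  no-port MEM/MEM
c3: i3/i4 ld/add  pair
c4: i5/i6 ld/sub  pair
c5: i7 blt  no-port BR/BR
c6: i8 bne  tail

ISSUED = 7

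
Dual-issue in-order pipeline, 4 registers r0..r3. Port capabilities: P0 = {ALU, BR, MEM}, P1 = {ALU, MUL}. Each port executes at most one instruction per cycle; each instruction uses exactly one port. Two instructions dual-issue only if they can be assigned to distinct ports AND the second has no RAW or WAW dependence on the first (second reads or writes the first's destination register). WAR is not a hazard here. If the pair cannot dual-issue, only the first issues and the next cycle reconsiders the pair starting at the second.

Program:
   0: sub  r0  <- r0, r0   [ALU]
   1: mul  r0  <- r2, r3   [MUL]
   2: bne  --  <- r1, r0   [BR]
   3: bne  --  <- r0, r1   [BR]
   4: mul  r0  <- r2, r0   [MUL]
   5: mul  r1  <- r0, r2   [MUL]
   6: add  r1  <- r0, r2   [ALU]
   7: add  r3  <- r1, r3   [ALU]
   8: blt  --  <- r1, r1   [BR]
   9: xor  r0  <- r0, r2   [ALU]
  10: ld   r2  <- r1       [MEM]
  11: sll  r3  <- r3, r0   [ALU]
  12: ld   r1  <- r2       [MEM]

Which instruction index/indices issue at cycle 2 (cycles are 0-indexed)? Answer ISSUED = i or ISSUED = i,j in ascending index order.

ISSUED = 2

0. sub @i0  | WAW r0
1. mul @i1  | RAW r0
2. bne @i2  | no-port BR/BR
3. bne+mul @i3+i4  | pair
4. mul @i5  | WAW r1
5. add @i6  | RAW r1
6. add+blt @i7+i8  | pair
7. xor+ld @i9+i10  | pair
8. sll+ld @i11+i12  | pair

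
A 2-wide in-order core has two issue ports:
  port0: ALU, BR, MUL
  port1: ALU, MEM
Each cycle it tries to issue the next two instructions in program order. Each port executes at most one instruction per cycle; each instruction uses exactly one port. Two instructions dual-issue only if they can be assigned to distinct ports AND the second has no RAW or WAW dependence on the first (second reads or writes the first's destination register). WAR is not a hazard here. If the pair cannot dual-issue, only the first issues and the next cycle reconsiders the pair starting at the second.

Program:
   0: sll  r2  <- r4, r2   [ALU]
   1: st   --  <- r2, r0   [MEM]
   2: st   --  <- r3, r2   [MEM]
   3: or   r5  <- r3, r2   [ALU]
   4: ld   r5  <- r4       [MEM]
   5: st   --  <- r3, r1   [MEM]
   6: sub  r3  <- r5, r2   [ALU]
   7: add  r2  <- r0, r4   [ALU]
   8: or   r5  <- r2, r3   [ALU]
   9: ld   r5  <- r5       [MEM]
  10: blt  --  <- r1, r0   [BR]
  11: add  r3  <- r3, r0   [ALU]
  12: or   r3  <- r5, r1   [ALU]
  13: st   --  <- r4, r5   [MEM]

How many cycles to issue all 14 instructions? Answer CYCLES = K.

CYCLES = 10

#0 head=0: sll.ALU i0 RAW r2
#1 head=1: st.MEM i1 no-port MEM/MEM
#2 head=2: st.MEM/or.ALU i2,i3 pair
#3 head=4: ld.MEM i4 no-port MEM/MEM
#4 head=5: st.MEM/sub.ALU i5,i6 pair
#5 head=7: add.ALU i7 RAW r2
#6 head=8: or.ALU i8 RAW+WAW r5
#7 head=9: ld.MEM/blt.BR i9,i10 pair
#8 head=11: add.ALU i11 WAW r3
#9 head=12: or.ALU/st.MEM i12,i13 pair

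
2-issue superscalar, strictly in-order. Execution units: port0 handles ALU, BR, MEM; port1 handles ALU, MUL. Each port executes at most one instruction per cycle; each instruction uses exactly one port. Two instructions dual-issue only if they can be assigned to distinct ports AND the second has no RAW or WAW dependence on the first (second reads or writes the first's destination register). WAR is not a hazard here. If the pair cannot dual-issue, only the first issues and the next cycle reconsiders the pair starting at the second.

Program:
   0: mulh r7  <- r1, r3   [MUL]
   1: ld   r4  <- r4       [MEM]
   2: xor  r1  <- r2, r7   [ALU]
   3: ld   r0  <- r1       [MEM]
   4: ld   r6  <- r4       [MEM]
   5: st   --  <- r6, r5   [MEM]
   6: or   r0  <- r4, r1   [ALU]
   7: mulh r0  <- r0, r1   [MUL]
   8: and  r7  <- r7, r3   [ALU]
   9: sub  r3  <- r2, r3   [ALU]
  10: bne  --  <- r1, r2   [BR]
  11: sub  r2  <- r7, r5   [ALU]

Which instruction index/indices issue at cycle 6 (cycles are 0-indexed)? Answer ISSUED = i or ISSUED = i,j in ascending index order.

t=0 i0,i1:mulh ld ; pair
t=1 i2:xor ; RAW r1
t=2 i3:ld ; no-port MEM/MEM
t=3 i4:ld ; no-port MEM/MEM
t=4 i5,i6:st or ; pair
t=5 i7,i8:mulh and ; pair
t=6 i9,i10:sub bne ; pair
t=7 i11:sub ; tail

ISSUED = 9,10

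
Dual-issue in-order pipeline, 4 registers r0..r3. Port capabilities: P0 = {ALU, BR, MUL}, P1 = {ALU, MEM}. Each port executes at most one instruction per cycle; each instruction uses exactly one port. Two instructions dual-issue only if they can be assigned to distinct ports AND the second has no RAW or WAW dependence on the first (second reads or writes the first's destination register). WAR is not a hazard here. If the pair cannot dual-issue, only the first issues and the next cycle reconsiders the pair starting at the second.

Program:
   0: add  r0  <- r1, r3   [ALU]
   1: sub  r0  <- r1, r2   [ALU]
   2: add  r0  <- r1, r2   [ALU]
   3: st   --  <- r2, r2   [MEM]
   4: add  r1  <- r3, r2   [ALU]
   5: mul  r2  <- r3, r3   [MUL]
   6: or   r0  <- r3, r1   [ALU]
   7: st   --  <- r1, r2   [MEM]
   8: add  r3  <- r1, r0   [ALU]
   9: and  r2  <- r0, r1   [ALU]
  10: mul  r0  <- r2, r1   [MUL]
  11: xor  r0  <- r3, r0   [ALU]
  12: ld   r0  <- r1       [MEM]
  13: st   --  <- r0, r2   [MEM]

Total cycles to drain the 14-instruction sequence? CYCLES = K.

  cy0 -> i0 (add.ALU) WAW r0
  cy1 -> i1 (sub.ALU) WAW r0
  cy2 -> i2,i3 (add.ALU st.MEM) 2-wide
  cy3 -> i4,i5 (add.ALU mul.MUL) 2-wide
  cy4 -> i6,i7 (or.ALU st.MEM) 2-wide
  cy5 -> i8,i9 (add.ALU and.ALU) 2-wide
  cy6 -> i10 (mul.MUL) RAW+WAW r0
  cy7 -> i11 (xor.ALU) WAW r0
  cy8 -> i12 (ld.MEM) no-port MEM/MEM
  cy9 -> i13 (st.MEM) tail

CYCLES = 10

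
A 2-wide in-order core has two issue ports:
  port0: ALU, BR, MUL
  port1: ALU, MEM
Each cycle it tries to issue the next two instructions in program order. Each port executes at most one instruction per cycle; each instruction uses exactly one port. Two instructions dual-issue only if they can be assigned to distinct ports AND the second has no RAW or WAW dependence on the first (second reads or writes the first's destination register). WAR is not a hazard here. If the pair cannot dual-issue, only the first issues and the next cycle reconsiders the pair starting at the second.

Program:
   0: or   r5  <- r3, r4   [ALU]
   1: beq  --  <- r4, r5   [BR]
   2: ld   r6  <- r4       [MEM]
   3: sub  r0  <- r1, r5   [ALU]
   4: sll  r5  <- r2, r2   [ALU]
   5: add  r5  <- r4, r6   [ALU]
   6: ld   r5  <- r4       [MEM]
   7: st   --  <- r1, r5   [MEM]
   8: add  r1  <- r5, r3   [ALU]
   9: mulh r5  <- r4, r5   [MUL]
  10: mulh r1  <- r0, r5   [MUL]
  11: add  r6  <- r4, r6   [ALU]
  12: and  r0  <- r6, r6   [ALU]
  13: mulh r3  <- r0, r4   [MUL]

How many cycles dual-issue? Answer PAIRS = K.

PAIRS = 4

  cy0 -> i0 (or) RAW r5
  cy1 -> i1/i2 (beq ld) dual
  cy2 -> i3/i4 (sub sll) dual
  cy3 -> i5 (add) WAW r5
  cy4 -> i6 (ld) no-port MEM/MEM
  cy5 -> i7/i8 (st add) dual
  cy6 -> i9 (mulh) no-port MUL/MUL
  cy7 -> i10/i11 (mulh add) dual
  cy8 -> i12 (and) RAW r0
  cy9 -> i13 (mulh) tail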